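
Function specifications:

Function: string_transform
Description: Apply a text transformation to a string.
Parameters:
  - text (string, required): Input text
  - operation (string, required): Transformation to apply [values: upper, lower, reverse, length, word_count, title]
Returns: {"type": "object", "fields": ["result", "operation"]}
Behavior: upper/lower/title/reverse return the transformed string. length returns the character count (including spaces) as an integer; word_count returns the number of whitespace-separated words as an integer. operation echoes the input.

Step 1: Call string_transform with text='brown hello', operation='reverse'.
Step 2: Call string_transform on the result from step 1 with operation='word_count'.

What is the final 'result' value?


Step 1: string_transform(text='brown hello', operation='reverse')
  -> result = 'olleh nworb'
Step 2: string_transform(text='olleh nworb', operation='word_count')
  words: olleh, nworb -> 2
  -> result = 2
2


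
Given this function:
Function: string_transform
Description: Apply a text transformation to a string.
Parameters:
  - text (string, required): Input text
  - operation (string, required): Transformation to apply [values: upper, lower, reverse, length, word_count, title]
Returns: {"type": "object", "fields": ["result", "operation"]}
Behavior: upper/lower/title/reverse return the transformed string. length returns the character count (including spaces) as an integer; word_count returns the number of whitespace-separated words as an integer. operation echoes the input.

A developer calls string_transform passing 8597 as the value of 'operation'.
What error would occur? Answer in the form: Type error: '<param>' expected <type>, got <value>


Spec: 'operation' is declared as string; 8597 is an integer.
Type error: 'operation' expected string, got 8597


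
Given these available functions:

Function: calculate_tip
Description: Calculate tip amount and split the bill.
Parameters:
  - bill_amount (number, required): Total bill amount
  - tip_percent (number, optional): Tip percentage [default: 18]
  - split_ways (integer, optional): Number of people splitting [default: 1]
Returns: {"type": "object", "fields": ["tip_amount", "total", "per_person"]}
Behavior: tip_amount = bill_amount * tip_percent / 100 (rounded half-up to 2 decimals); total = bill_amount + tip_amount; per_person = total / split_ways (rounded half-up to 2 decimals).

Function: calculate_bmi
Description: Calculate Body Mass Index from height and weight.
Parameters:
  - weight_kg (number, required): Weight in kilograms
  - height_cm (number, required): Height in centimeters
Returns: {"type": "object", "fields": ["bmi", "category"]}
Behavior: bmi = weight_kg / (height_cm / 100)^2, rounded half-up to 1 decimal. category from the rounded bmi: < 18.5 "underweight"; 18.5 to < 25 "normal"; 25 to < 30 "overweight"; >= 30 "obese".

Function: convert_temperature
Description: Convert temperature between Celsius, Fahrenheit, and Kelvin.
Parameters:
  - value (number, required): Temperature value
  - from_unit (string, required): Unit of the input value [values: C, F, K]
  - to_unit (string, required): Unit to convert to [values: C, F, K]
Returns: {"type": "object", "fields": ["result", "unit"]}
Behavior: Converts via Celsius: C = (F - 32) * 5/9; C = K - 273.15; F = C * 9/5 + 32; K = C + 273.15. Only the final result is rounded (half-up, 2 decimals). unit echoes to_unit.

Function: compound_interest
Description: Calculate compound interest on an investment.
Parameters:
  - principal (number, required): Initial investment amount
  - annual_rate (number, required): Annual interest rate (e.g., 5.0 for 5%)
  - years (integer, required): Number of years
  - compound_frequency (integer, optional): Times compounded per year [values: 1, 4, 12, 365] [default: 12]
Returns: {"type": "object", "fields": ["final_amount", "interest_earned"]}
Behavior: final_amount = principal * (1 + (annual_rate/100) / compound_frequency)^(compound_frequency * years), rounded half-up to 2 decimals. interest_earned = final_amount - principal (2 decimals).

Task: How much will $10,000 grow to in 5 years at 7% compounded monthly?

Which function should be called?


The task needs a function whose description is: Calculate compound interest on an investment.
compound_interest


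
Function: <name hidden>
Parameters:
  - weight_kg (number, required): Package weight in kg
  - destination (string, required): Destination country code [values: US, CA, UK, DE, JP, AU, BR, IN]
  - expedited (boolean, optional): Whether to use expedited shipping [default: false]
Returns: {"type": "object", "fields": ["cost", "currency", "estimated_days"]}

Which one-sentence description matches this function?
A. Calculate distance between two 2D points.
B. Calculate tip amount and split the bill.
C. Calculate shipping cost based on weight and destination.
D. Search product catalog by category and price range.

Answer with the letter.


Parameters weight_kg, destination, expedited and return ["cost", "currency", "estimated_days"] fit: Calculate shipping cost based on weight and destination.
C


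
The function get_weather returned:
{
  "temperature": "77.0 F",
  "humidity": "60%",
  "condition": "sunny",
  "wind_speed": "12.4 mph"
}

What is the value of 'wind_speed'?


12.4 mph


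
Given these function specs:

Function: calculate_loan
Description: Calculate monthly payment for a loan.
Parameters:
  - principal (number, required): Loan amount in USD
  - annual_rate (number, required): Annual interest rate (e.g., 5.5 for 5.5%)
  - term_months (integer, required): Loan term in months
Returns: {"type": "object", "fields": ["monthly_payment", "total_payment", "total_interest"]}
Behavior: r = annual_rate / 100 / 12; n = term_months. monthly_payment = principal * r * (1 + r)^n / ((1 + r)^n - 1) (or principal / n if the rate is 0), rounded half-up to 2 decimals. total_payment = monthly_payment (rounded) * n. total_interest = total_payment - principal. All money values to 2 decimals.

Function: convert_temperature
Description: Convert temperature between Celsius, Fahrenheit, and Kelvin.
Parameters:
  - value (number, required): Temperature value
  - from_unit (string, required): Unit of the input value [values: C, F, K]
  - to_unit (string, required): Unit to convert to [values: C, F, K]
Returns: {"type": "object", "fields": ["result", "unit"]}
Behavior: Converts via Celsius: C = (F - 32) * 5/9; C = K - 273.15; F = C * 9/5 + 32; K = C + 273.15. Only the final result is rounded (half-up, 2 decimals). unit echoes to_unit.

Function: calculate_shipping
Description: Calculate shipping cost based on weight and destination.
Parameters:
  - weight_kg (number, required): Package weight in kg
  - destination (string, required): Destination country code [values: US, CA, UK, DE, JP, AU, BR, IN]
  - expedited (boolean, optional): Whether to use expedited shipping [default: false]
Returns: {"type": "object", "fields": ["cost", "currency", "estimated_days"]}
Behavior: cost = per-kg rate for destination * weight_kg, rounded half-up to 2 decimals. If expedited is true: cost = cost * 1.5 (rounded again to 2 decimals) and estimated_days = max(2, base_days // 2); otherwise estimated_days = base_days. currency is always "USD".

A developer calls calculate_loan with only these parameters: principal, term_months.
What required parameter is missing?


Required parameters: principal, annual_rate, term_months
Provided: principal, term_months
Missing: annual_rate
annual_rate


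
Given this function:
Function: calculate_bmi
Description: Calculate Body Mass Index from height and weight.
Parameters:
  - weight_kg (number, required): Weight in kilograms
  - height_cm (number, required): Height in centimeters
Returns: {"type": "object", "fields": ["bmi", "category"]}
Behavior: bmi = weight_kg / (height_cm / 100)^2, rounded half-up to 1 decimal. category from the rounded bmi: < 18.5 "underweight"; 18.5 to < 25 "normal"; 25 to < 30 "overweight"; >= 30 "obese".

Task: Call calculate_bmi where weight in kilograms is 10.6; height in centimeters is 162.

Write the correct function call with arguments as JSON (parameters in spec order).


Mapping each described value to its parameter name:
  'Weight in kilograms' -> weight_kg = 10.6
  'Height in centimeters' -> height_cm = 162
calculate_bmi({"weight_kg": 10.6, "height_cm": 162})


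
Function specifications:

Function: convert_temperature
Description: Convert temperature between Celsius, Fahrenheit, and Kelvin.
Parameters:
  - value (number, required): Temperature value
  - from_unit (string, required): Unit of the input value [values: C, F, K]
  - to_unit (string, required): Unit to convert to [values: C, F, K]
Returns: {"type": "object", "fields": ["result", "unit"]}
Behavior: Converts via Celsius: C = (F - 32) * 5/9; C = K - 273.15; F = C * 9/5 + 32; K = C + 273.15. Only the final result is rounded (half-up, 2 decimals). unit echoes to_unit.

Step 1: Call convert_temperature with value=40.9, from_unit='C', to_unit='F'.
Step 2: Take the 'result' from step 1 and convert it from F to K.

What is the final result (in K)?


Step 1: convert_temperature(value=40.9, from_unit=C, to_unit=F)
  Input already in C: 40.9
  To F: 40.9 * 9/5 + 32 = 105.62
  Round to 2 decimals: 105.62
  -> result = 105.62 F
Step 2: convert_temperature(value=105.62, from_unit=F, to_unit=K)
  To C: (105.62 - 32) * 5/9 = 40.9
  To K: 40.9 + 273.15 = 314.05
  Round to 2 decimals: 314.05
  -> result = 314.05 K
314.05 K


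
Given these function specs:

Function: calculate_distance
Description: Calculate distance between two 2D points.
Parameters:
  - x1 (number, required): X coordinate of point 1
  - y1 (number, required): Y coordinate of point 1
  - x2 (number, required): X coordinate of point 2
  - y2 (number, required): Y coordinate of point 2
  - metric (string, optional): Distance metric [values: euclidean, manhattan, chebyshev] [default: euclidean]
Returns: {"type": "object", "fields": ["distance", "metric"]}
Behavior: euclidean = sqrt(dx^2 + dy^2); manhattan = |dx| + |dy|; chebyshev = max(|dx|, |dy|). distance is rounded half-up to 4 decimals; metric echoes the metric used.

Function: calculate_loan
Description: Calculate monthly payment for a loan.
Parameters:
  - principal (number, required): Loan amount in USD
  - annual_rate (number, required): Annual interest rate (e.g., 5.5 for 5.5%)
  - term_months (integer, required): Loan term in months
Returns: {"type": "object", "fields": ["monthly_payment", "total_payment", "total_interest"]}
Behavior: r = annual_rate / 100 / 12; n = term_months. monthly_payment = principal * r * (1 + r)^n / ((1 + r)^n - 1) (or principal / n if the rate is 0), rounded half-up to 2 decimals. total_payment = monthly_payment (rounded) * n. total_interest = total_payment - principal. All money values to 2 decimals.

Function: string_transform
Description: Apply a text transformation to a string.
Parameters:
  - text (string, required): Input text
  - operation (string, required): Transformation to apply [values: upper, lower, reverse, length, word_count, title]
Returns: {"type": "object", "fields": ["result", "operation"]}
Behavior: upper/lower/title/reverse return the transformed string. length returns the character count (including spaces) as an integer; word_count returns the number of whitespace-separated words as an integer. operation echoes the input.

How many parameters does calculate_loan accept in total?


Parameters of calculate_loan: principal (required), annual_rate (required), term_months (required)
Total:
3


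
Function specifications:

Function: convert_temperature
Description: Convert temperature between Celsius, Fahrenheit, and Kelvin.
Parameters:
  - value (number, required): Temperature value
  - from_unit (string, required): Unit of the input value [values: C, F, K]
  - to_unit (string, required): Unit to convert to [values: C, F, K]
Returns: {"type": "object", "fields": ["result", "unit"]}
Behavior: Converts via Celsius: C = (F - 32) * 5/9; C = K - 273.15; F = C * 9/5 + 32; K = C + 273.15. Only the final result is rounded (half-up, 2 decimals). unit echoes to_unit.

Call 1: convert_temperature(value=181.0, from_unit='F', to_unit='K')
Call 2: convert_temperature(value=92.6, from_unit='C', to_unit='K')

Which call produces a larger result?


Call 1:
  To C: (181 - 32) * 5/9 = 82.777778
  To K: 82.777778 + 273.15 = 355.927778
  Round to 2 decimals: 355.93
  -> 355.93 K
Call 2:
  Input already in C: 92.6
  To K: 92.6 + 273.15 = 365.75
  Round to 2 decimals: 365.75
  -> 365.75 K
Call 2 (365.75 K)


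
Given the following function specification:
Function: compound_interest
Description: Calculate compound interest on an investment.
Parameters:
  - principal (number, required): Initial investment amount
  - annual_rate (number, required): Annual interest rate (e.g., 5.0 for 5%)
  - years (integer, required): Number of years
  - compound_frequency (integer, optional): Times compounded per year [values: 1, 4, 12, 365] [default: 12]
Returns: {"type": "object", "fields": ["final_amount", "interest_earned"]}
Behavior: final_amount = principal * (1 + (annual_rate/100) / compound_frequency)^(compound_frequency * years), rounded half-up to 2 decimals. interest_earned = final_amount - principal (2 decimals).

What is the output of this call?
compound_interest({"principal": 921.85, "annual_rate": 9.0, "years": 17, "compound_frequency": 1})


rate per period = 9.0/100/1 = 0.09 (keep full precision); periods = 1 * 17 = 17
(1 + 0.09)^17 = 4.32763341
final_amount = 921.85 * 4.32763341 = 3989.428859 -> 3989.43
interest_earned = 3989.43 - 921.85 = 3067.58
Output:
{"final_amount": 3989.43, "interest_earned": 3067.58}


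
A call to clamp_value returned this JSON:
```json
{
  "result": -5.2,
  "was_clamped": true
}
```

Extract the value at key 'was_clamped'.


true


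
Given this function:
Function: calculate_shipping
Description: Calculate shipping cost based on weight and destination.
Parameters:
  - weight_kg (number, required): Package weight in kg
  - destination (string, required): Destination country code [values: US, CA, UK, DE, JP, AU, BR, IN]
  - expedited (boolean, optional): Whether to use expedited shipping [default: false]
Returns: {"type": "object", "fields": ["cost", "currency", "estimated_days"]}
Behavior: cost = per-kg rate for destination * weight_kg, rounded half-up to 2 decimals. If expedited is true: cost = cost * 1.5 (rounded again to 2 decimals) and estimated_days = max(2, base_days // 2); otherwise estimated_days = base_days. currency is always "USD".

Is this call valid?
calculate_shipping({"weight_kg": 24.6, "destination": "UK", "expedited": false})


Checking all required parameters present and types match... All valid.
Valid


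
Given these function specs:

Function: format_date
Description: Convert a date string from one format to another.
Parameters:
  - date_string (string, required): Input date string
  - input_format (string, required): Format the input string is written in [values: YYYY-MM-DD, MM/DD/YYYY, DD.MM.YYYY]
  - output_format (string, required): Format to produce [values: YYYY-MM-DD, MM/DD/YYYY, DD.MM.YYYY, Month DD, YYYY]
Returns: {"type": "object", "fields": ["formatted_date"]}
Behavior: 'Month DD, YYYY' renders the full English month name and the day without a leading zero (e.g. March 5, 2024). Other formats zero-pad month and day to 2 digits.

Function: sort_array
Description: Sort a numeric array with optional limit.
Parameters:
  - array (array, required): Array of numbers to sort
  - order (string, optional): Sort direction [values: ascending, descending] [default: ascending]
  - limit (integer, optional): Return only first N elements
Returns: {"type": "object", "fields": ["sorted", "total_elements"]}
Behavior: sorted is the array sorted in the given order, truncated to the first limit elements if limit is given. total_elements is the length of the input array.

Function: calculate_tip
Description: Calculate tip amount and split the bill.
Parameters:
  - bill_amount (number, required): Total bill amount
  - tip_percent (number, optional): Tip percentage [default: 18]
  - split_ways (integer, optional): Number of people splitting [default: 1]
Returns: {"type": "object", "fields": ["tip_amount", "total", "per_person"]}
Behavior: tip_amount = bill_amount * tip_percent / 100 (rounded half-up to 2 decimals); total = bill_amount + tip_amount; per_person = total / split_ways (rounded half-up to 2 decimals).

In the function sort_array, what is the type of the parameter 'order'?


The sort_array spec declares:
  - order (string, optional): Sort direction [values: ascending, descending] [default: ascending]
Type:
string


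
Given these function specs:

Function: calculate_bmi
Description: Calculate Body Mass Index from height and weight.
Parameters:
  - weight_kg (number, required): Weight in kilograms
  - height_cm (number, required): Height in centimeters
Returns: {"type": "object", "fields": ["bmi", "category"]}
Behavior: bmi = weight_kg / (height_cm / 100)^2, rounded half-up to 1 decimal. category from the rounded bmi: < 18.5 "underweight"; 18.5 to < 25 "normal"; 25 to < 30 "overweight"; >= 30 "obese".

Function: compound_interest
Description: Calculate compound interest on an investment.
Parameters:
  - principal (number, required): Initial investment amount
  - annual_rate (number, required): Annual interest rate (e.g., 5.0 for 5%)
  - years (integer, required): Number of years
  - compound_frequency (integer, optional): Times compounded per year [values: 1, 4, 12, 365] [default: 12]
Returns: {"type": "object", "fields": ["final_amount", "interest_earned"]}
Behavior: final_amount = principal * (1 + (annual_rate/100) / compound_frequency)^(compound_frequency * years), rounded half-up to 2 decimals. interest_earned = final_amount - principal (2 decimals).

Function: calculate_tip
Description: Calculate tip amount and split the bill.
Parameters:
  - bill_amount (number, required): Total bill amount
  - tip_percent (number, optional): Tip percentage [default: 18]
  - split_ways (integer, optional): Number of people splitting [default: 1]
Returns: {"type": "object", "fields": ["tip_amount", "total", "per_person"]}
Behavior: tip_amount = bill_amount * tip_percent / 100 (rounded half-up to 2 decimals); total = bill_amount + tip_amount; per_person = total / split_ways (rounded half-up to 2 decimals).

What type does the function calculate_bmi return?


The calculate_bmi spec declares Returns: {"type": "object", "fields": ["bmi", "category"]}
Type:
object


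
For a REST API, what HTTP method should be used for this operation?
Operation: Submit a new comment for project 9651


GET = read, POST = create, PUT = update/replace, DELETE = remove
This operation is a create.
POST


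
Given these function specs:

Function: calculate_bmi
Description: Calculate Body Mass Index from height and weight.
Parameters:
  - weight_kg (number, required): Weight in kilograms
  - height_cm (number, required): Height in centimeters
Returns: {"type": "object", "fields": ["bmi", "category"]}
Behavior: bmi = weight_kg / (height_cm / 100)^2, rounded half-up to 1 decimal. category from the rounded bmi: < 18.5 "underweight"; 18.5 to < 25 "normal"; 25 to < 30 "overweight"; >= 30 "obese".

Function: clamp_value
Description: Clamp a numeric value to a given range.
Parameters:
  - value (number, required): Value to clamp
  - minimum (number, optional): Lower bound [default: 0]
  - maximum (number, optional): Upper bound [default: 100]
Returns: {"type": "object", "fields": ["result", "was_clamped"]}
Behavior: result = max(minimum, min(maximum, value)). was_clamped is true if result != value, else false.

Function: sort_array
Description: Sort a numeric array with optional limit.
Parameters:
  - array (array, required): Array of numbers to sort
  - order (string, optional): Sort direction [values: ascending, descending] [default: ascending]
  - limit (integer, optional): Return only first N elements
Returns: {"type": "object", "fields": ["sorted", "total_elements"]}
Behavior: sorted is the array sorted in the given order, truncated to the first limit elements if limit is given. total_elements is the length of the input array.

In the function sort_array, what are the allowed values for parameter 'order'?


The sort_array spec declares:
  - order (string, optional): Sort direction [values: ascending, descending] [default: ascending]
Allowed values:
ascending, descending


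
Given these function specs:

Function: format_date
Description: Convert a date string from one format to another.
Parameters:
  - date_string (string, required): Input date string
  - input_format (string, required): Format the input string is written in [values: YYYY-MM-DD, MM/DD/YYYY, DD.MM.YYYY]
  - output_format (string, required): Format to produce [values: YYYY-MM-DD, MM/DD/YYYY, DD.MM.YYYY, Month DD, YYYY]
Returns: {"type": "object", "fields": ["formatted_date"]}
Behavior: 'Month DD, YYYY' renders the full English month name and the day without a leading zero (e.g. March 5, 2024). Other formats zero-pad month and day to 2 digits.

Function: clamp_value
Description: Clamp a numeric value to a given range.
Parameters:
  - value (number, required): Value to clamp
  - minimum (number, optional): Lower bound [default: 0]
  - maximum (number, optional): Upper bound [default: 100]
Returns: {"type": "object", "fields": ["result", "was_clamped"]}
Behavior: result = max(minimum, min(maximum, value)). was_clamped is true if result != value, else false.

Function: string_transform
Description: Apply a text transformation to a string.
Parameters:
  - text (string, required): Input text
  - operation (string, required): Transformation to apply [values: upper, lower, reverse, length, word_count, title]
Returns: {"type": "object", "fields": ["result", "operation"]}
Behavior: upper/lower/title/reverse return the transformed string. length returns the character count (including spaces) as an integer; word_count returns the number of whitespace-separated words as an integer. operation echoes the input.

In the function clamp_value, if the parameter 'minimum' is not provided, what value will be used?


The clamp_value spec declares:
  - minimum (number, optional): Lower bound [default: 0]
Default:
0


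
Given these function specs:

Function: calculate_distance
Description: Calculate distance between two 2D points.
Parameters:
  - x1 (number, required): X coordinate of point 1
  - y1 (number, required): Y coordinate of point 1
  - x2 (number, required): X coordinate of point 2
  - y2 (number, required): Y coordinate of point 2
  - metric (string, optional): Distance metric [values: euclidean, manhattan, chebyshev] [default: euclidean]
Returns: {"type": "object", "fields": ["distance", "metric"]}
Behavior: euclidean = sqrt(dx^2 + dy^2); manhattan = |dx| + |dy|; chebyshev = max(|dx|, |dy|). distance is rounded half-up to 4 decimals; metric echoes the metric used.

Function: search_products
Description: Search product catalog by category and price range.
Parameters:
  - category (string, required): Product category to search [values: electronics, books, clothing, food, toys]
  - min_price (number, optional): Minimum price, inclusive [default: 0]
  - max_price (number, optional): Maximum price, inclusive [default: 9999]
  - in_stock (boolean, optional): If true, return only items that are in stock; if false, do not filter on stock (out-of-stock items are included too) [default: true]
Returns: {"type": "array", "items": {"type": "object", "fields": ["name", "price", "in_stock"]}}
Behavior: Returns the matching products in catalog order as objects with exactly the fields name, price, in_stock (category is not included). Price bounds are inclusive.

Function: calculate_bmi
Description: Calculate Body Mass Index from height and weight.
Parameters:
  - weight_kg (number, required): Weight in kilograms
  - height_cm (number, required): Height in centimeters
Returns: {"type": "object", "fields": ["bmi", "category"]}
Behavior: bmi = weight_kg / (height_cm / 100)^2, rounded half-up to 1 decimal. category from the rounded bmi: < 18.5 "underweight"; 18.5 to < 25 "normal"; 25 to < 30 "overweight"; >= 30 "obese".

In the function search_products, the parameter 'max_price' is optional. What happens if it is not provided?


The search_products spec declares:
  - max_price (number, optional): Maximum price, inclusive [default: 9999]
It defaults to 9999


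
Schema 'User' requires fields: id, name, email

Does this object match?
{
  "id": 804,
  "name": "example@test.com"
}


Checking required fields...
Missing: email
Invalid - missing required field 'email'


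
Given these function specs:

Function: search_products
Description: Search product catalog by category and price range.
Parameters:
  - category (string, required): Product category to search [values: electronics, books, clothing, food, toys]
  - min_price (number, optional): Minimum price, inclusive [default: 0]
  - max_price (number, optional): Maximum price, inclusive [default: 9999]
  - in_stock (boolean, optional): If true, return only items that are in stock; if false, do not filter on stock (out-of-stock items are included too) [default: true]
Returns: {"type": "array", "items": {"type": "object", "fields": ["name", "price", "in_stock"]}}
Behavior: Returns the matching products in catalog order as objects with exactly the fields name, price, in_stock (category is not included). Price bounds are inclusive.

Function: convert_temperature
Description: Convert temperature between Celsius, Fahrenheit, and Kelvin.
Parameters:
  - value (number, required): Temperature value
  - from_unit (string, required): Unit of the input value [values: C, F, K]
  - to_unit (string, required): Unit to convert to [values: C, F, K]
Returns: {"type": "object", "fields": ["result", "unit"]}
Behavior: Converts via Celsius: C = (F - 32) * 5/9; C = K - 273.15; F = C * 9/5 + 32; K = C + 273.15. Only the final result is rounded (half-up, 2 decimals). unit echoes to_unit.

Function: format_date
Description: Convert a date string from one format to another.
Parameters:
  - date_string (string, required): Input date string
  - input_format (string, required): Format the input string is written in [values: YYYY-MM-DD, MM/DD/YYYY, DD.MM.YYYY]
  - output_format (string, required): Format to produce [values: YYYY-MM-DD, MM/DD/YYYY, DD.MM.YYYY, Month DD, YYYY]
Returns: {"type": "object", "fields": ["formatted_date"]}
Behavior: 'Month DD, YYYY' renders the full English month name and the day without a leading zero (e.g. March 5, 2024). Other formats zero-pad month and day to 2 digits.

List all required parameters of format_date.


Parameters of format_date and their required/optional flag:
  date_string: required
  input_format: required
  output_format: required
date_string, input_format, output_format


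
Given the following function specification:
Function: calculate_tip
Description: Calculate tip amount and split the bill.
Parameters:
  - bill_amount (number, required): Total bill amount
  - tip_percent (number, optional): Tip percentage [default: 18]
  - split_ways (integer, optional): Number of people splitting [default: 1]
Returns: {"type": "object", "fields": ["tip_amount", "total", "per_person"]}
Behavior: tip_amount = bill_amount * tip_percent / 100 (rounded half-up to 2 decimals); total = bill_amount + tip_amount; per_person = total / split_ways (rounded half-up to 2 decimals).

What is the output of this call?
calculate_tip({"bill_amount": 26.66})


Defaults applied: tip_percent=18, split_ways=1
tip_amount = 26.66 * 18/100 = 4.7988 -> 4.80
total = 26.66 + 4.80 = 31.46
per_person = 31.46 / 1 = 31.46 -> 31.46
Output:
{"tip_amount": 4.8, "total": 31.46, "per_person": 31.46}


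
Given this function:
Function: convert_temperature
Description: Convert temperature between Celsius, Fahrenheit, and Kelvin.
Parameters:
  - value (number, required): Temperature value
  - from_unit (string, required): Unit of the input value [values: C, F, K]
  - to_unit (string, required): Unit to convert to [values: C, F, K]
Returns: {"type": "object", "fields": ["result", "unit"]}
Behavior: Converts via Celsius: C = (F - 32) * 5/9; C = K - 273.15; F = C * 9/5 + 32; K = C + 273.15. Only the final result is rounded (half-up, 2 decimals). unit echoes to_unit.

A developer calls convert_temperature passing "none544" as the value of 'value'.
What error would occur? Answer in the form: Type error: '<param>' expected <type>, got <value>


Spec: 'value' is declared as number; "none544" is a string.
Type error: 'value' expected number, got "none544"


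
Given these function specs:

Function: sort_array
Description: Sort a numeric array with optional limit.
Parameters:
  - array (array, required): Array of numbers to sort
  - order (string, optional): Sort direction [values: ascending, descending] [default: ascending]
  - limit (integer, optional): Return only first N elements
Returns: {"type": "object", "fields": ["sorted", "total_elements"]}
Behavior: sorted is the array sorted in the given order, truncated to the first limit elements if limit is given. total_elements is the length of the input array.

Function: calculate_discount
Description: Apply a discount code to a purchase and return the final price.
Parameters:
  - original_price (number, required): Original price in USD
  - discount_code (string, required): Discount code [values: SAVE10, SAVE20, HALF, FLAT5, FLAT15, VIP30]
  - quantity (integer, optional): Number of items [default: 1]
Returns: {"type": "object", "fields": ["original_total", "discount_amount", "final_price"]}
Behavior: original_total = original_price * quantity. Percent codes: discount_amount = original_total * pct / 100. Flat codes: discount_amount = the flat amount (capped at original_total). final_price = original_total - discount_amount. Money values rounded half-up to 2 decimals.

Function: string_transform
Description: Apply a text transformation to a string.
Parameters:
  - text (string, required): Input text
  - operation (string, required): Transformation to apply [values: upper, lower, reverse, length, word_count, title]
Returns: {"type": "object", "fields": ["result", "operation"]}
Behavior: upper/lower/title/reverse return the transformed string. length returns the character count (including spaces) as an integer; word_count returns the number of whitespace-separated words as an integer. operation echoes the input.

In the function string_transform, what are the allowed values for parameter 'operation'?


The string_transform spec declares:
  - operation (string, required): Transformation to apply [values: upper, lower, reverse, length, word_count, title]
Allowed values:
upper, lower, reverse, length, word_count, title


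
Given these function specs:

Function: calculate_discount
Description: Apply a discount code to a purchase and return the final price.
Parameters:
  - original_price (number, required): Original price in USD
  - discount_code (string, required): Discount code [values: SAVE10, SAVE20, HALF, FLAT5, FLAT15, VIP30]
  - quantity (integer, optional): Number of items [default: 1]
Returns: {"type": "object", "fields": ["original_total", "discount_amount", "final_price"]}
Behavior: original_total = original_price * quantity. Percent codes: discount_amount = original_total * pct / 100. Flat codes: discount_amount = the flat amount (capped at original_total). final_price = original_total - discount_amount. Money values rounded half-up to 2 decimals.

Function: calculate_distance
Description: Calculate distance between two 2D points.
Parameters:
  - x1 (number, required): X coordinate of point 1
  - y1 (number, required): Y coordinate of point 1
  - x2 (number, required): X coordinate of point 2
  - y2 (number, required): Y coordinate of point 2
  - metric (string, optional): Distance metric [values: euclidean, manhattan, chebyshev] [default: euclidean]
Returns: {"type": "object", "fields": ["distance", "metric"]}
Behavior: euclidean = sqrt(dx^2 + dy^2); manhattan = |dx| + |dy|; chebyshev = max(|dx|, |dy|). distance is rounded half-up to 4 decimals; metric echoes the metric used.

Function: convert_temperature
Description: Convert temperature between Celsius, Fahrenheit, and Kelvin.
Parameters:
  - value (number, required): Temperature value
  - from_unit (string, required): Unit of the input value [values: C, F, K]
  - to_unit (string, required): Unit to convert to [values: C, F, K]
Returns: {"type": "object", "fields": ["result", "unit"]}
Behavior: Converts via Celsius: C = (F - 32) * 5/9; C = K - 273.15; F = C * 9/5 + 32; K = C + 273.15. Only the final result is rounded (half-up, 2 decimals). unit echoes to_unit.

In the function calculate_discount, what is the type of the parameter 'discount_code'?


The calculate_discount spec declares:
  - discount_code (string, required): Discount code [values: SAVE10, SAVE20, HALF, FLAT5, FLAT15, VIP30]
Type:
string


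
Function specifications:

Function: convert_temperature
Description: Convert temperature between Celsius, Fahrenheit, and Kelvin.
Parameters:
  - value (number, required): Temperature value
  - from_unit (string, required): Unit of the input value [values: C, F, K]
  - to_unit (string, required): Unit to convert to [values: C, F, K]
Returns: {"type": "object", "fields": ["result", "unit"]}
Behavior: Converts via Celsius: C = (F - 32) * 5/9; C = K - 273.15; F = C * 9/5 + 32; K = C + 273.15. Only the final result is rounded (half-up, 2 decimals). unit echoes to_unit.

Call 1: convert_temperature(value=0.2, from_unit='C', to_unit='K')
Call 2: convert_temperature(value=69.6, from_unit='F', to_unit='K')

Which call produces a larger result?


Call 1:
  Input already in C: 0.2
  To K: 0.2 + 273.15 = 273.35
  Round to 2 decimals: 273.35
  -> 273.35 K
Call 2:
  To C: (69.6 - 32) * 5/9 = 20.888889
  To K: 20.888889 + 273.15 = 294.038889
  Round to 2 decimals: 294.04
  -> 294.04 K
Call 2 (294.04 K)


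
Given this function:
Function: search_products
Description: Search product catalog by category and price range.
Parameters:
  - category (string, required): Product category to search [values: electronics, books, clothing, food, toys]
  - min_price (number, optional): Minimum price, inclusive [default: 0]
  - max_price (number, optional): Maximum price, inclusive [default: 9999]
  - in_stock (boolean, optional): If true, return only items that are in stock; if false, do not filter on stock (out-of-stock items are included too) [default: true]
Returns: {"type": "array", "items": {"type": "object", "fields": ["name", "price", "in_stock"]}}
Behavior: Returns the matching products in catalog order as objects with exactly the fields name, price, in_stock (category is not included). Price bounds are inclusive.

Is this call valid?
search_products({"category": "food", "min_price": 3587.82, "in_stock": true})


Checking all required parameters present and types match... All valid.
Valid


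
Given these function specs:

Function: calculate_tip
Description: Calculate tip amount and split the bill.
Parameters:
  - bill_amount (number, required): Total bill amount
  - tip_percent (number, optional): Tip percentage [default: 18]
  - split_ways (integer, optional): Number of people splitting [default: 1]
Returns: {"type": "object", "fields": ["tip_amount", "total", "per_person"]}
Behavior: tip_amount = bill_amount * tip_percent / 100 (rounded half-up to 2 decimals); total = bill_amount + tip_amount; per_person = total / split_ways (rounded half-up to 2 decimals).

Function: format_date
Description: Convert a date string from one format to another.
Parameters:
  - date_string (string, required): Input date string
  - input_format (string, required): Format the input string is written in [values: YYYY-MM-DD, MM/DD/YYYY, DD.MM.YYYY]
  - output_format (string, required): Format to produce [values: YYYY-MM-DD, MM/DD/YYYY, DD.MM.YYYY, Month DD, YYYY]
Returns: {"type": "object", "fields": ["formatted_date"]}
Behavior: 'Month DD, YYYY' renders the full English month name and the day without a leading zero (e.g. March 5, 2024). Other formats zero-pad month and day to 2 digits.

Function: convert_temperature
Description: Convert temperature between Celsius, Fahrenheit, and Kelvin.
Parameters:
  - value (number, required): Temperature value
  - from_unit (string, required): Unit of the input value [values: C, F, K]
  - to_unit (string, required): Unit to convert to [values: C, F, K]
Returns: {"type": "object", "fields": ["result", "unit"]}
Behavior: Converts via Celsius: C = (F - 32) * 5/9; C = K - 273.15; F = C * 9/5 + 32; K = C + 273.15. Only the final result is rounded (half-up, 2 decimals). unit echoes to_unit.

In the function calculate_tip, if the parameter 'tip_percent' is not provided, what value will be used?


The calculate_tip spec declares:
  - tip_percent (number, optional): Tip percentage [default: 18]
Default:
18


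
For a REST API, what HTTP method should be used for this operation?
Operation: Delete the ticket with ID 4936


GET = read, POST = create, PUT = update/replace, DELETE = remove
This operation is a removal.
DELETE


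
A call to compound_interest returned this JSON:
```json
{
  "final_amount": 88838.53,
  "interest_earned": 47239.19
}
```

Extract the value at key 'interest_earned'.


47239.19


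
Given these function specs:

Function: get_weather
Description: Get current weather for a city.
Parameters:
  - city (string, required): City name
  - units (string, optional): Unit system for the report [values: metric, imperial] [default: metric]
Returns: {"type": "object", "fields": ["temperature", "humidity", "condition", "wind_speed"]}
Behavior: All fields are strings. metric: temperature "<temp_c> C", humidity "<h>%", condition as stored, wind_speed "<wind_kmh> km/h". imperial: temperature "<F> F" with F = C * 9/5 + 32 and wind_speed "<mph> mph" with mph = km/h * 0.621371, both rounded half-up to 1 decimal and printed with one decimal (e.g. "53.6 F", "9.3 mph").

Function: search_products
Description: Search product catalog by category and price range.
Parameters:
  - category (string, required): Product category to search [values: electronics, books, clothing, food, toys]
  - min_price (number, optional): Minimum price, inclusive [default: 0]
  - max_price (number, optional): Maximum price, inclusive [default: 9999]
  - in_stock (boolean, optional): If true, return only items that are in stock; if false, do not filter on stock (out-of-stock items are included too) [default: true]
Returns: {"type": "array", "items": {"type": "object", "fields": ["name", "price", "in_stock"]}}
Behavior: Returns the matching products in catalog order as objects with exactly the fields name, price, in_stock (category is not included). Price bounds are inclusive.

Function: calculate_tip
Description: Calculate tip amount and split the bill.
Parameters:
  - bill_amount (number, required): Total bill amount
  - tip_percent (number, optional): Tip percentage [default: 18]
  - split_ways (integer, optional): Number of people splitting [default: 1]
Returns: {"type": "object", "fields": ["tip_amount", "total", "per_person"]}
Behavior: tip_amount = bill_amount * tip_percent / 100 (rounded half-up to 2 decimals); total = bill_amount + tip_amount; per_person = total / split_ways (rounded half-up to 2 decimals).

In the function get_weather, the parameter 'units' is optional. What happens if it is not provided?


The get_weather spec declares:
  - units (string, optional): Unit system for the report [values: metric, imperial] [default: metric]
It defaults to metric


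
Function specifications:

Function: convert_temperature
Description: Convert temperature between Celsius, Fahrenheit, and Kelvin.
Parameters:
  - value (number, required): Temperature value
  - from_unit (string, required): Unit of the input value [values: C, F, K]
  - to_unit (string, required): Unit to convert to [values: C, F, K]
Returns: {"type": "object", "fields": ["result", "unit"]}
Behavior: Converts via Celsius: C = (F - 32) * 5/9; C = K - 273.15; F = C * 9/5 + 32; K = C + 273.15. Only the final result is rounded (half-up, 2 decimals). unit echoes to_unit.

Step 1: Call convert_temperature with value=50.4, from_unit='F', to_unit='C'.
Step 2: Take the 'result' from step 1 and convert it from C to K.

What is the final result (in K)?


Step 1: convert_temperature(value=50.4, from_unit=F, to_unit=C)
  To C: (50.4 - 32) * 5/9 = 10.222222
  Target is C: 10.222222
  Round to 2 decimals: 10.22
  -> result = 10.22 C
Step 2: convert_temperature(value=10.22, from_unit=C, to_unit=K)
  Input already in C: 10.22
  To K: 10.22 + 273.15 = 283.37
  Round to 2 decimals: 283.37
  -> result = 283.37 K
283.37 K
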